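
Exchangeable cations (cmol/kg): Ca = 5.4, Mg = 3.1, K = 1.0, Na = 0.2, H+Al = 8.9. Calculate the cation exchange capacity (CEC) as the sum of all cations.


Step 1: CEC = Ca + Mg + K + Na + (H+Al)
Step 2: CEC = 5.4 + 3.1 + 1.0 + 0.2 + 8.9
Step 3: CEC = 18.6 cmol/kg

18.6


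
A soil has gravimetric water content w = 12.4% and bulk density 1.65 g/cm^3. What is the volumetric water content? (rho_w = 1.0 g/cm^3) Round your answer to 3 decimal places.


Step 1: theta = (w / 100) * BD / rho_w
Step 2: theta = (12.4 / 100) * 1.65 / 1.0
Step 3: theta = 0.124 * 1.65
Step 4: theta = 0.205

0.205


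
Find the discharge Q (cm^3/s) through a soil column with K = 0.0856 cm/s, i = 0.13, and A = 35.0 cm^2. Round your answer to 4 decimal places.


Step 1: Apply Darcy's law: Q = K * i * A
Step 2: Q = 0.0856 * 0.13 * 35.0
Step 3: Q = 0.3895 cm^3/s

0.3895


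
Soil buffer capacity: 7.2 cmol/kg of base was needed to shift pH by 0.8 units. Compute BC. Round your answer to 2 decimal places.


Step 1: BC = change in base / change in pH
Step 2: BC = 7.2 / 0.8
Step 3: BC = 9.0 cmol/(kg*pH unit)

9.0


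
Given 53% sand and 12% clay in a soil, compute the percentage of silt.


Step 1: sand + silt + clay = 100%
Step 2: silt = 100 - sand - clay
Step 3: silt = 100 - 53 - 12
Step 4: silt = 35%

35


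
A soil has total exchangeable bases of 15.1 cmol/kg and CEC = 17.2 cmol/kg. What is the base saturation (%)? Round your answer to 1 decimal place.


Step 1: BS = 100 * (sum of bases) / CEC
Step 2: BS = 100 * 15.1 / 17.2
Step 3: BS = 87.8%

87.8


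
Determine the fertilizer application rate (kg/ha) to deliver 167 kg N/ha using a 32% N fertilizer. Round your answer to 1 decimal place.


Step 1: Fertilizer rate = target N / (N content / 100)
Step 2: Rate = 167 / (32 / 100)
Step 3: Rate = 167 / 0.32
Step 4: Rate = 521.9 kg/ha

521.9


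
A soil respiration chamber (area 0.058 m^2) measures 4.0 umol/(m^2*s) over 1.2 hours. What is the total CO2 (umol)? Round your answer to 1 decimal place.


Step 1: Convert time to seconds: 1.2 hr * 3600 = 4320.0 s
Step 2: Total = flux * area * time_s
Step 3: Total = 4.0 * 0.058 * 4320.0
Step 4: Total = 1002.2 umol

1002.2


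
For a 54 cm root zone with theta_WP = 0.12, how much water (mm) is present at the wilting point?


Step 1: Water (mm) = theta_WP * depth * 10
Step 2: Water = 0.12 * 54 * 10
Step 3: Water = 64.8 mm

64.8


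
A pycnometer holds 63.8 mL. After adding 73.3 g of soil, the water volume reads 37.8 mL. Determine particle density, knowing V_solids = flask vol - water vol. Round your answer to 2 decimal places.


Step 1: Volume of solids = flask volume - water volume with soil
Step 2: V_solids = 63.8 - 37.8 = 26.0 mL
Step 3: Particle density = mass / V_solids = 73.3 / 26.0 = 2.82 g/cm^3

2.82


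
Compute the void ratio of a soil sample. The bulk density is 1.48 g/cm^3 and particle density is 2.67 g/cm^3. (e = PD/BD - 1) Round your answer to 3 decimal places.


Step 1: e = PD / BD - 1
Step 2: e = 2.67 / 1.48 - 1
Step 3: e = 1.80405 - 1
Step 4: e = 0.804

0.804


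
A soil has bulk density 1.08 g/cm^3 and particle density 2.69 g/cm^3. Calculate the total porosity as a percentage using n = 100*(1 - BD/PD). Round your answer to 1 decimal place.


Step 1: Formula: n = 100 * (1 - BD / PD)
Step 2: n = 100 * (1 - 1.08 / 2.69)
Step 3: n = 100 * (1 - 0.40149)
Step 4: n = 59.9%

59.9


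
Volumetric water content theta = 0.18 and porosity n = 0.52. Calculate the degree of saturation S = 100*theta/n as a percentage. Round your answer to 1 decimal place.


Step 1: S = 100 * theta_v / n
Step 2: S = 100 * 0.18 / 0.52
Step 3: S = 34.6%

34.6


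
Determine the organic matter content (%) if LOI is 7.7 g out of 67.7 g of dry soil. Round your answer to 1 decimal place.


Step 1: OM% = 100 * LOI / sample mass
Step 2: OM = 100 * 7.7 / 67.7
Step 3: OM = 11.4%

11.4


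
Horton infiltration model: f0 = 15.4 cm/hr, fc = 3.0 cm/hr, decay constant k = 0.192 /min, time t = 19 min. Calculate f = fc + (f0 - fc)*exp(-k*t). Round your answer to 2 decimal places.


Step 1: f = fc + (f0 - fc) * exp(-k * t)
Step 2: exp(-0.192 * 19) = 0.026043
Step 3: f = 3.0 + (15.4 - 3.0) * 0.026043
Step 4: f = 3.0 + 12.4 * 0.026043
Step 5: f = 3.32 cm/hr

3.32


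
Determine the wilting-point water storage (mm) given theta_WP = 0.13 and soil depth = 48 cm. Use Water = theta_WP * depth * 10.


Step 1: Water (mm) = theta_WP * depth * 10
Step 2: Water = 0.13 * 48 * 10
Step 3: Water = 62.4 mm

62.4


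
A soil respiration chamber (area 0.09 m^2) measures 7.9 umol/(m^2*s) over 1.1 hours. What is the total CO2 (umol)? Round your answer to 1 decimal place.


Step 1: Convert time to seconds: 1.1 hr * 3600 = 3960.0 s
Step 2: Total = flux * area * time_s
Step 3: Total = 7.9 * 0.09 * 3960.0
Step 4: Total = 2815.6 umol

2815.6


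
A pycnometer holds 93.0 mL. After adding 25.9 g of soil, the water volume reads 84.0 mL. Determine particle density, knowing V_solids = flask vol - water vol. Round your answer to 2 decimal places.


Step 1: Volume of solids = flask volume - water volume with soil
Step 2: V_solids = 93.0 - 84.0 = 9.0 mL
Step 3: Particle density = mass / V_solids = 25.9 / 9.0 = 2.88 g/cm^3

2.88


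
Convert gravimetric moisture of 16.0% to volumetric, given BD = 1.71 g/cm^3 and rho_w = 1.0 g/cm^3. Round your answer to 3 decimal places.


Step 1: theta = (w / 100) * BD / rho_w
Step 2: theta = (16.0 / 100) * 1.71 / 1.0
Step 3: theta = 0.16 * 1.71
Step 4: theta = 0.274

0.274


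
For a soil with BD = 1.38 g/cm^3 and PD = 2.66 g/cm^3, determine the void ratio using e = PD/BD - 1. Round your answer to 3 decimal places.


Step 1: e = PD / BD - 1
Step 2: e = 2.66 / 1.38 - 1
Step 3: e = 1.92754 - 1
Step 4: e = 0.928

0.928


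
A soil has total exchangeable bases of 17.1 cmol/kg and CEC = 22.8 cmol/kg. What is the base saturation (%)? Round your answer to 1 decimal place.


Step 1: BS = 100 * (sum of bases) / CEC
Step 2: BS = 100 * 17.1 / 22.8
Step 3: BS = 75.0%

75.0


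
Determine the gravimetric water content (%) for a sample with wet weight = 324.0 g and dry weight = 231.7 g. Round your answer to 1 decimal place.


Step 1: Water mass = wet - dry = 324.0 - 231.7 = 92.3 g
Step 2: w = 100 * water mass / dry mass
Step 3: w = 100 * 92.3 / 231.7 = 39.8%

39.8


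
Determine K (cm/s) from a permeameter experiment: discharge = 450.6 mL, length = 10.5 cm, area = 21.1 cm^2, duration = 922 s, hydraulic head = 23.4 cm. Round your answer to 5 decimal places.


Step 1: K = Q * L / (A * t * h)
Step 2: Numerator = 450.6 * 10.5 = 4731.3
Step 3: Denominator = 21.1 * 922 * 23.4 = 455228.28
Step 4: K = 4731.3 / 455228.28 = 0.01039 cm/s

0.01039


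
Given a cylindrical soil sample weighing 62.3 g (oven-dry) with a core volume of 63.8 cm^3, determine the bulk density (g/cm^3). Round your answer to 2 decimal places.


Step 1: Identify the formula: BD = dry mass / volume
Step 2: Substitute values: BD = 62.3 / 63.8
Step 3: BD = 0.98 g/cm^3

0.98


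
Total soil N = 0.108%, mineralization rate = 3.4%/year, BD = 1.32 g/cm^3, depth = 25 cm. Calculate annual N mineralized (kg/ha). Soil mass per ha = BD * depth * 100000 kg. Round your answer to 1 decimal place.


Step 1: Soil mass per ha = BD * depth * 100000 = 1.32 * 25 * 100000 = 3300000 kg
Step 2: Total N pool = soil mass * N%/100 = 3300000 * 0.108/100 = 3564.0 kg/ha
Step 3: N mineralized = N pool * rate%/100 = 3564.0 * 3.4/100 = 121.2 kg/ha/yr

121.2


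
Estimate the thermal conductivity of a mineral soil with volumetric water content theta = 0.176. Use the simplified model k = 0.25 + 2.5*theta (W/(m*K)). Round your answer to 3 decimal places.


Step 1: k = 0.25 + 2.5 * theta
Step 2: k = 0.25 + 2.5 * 0.176
Step 3: k = 0.25 + 0.44
Step 4: k = 0.69 W/(m*K)

0.69


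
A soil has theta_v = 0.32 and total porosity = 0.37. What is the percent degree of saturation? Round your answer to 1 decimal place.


Step 1: S = 100 * theta_v / n
Step 2: S = 100 * 0.32 / 0.37
Step 3: S = 86.5%

86.5


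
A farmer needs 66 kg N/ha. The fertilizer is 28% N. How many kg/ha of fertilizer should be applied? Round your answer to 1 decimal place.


Step 1: Fertilizer rate = target N / (N content / 100)
Step 2: Rate = 66 / (28 / 100)
Step 3: Rate = 66 / 0.28
Step 4: Rate = 235.7 kg/ha

235.7


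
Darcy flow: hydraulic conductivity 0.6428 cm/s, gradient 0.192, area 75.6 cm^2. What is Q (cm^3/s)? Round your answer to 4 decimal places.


Step 1: Apply Darcy's law: Q = K * i * A
Step 2: Q = 0.6428 * 0.192 * 75.6
Step 3: Q = 9.3304 cm^3/s

9.3304


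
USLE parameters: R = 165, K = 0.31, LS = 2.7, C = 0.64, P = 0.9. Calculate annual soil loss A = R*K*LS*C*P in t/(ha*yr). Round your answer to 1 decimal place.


Step 1: A = R * K * LS * C * P
Step 2: R * K = 165 * 0.31 = 51.15
Step 3: (R*K) * LS = 51.15 * 2.7 = 138.105
Step 4: * C * P = 138.105 * 0.64 * 0.9 = 79.5
Step 5: A = 79.5 t/(ha*yr)

79.5


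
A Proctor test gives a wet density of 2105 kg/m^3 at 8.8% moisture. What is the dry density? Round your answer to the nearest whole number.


Step 1: Dry density = wet density / (1 + w/100)
Step 2: Dry density = 2105 / (1 + 8.8/100)
Step 3: Dry density = 2105 / 1.088
Step 4: Dry density = 1935 kg/m^3

1935


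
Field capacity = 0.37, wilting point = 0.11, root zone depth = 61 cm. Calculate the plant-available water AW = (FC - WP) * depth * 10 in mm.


Step 1: Available water = (FC - WP) * depth * 10
Step 2: AW = (0.37 - 0.11) * 61 * 10
Step 3: AW = 0.26 * 61 * 10
Step 4: AW = 158.6 mm

158.6


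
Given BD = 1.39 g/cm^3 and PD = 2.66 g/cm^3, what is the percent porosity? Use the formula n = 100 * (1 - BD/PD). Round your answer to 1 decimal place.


Step 1: Formula: n = 100 * (1 - BD / PD)
Step 2: n = 100 * (1 - 1.39 / 2.66)
Step 3: n = 100 * (1 - 0.52256)
Step 4: n = 47.7%

47.7


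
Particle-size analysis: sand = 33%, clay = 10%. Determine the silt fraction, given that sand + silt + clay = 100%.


Step 1: sand + silt + clay = 100%
Step 2: silt = 100 - sand - clay
Step 3: silt = 100 - 33 - 10
Step 4: silt = 57%

57


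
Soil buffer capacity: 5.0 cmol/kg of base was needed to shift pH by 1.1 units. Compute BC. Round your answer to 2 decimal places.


Step 1: BC = change in base / change in pH
Step 2: BC = 5.0 / 1.1
Step 3: BC = 4.55 cmol/(kg*pH unit)

4.55


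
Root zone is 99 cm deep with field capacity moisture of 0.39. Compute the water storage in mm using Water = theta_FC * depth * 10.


Step 1: Water (mm) = theta_FC * depth (cm) * 10
Step 2: Water = 0.39 * 99 * 10
Step 3: Water = 386.1 mm

386.1


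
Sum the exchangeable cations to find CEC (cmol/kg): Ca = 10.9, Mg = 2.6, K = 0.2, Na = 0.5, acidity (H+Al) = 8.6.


Step 1: CEC = Ca + Mg + K + Na + (H+Al)
Step 2: CEC = 10.9 + 2.6 + 0.2 + 0.5 + 8.6
Step 3: CEC = 22.8 cmol/kg

22.8


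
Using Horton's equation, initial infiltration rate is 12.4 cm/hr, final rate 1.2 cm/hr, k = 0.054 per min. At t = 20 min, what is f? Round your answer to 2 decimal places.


Step 1: f = fc + (f0 - fc) * exp(-k * t)
Step 2: exp(-0.054 * 20) = 0.339596
Step 3: f = 1.2 + (12.4 - 1.2) * 0.339596
Step 4: f = 1.2 + 11.2 * 0.339596
Step 5: f = 5.0 cm/hr

5.0


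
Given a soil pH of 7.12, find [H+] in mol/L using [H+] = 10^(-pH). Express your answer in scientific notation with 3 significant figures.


Step 1: [H+] = 10^(-pH)
Step 2: [H+] = 10^(-7.12)
Step 3: [H+] = 7.59e-08 mol/L

7.59e-08


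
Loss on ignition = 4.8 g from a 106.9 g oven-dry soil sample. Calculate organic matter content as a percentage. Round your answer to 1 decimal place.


Step 1: OM% = 100 * LOI / sample mass
Step 2: OM = 100 * 4.8 / 106.9
Step 3: OM = 4.5%

4.5


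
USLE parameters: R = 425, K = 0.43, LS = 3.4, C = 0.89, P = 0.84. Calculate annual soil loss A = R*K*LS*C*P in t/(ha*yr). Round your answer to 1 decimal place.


Step 1: A = R * K * LS * C * P
Step 2: R * K = 425 * 0.43 = 182.75
Step 3: (R*K) * LS = 182.75 * 3.4 = 621.35
Step 4: * C * P = 621.35 * 0.89 * 0.84 = 464.5
Step 5: A = 464.5 t/(ha*yr)

464.5


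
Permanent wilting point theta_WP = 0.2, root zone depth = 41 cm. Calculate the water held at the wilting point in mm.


Step 1: Water (mm) = theta_WP * depth * 10
Step 2: Water = 0.2 * 41 * 10
Step 3: Water = 82.0 mm

82.0


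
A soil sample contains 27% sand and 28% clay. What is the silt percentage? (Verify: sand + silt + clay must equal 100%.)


Step 1: sand + silt + clay = 100%
Step 2: silt = 100 - sand - clay
Step 3: silt = 100 - 27 - 28
Step 4: silt = 45%

45


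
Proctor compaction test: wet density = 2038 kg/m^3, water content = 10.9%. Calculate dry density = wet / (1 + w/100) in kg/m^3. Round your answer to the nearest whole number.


Step 1: Dry density = wet density / (1 + w/100)
Step 2: Dry density = 2038 / (1 + 10.9/100)
Step 3: Dry density = 2038 / 1.109
Step 4: Dry density = 1838 kg/m^3

1838


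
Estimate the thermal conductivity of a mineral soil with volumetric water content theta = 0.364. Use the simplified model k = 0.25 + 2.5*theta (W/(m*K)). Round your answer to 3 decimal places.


Step 1: k = 0.25 + 2.5 * theta
Step 2: k = 0.25 + 2.5 * 0.364
Step 3: k = 0.25 + 0.91
Step 4: k = 1.16 W/(m*K)

1.16


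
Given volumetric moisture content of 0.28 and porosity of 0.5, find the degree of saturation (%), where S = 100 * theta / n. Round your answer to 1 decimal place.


Step 1: S = 100 * theta_v / n
Step 2: S = 100 * 0.28 / 0.5
Step 3: S = 56.0%

56.0


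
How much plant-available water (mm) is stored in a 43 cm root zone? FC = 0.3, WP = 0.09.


Step 1: Available water = (FC - WP) * depth * 10
Step 2: AW = (0.3 - 0.09) * 43 * 10
Step 3: AW = 0.21 * 43 * 10
Step 4: AW = 90.3 mm

90.3


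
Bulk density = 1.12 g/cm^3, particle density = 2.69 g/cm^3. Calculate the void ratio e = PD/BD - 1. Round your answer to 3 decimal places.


Step 1: e = PD / BD - 1
Step 2: e = 2.69 / 1.12 - 1
Step 3: e = 2.40179 - 1
Step 4: e = 1.402

1.402


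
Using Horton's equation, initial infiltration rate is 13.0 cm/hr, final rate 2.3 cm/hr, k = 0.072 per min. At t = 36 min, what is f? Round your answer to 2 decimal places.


Step 1: f = fc + (f0 - fc) * exp(-k * t)
Step 2: exp(-0.072 * 36) = 0.07487
Step 3: f = 2.3 + (13.0 - 2.3) * 0.07487
Step 4: f = 2.3 + 10.7 * 0.07487
Step 5: f = 3.1 cm/hr

3.1


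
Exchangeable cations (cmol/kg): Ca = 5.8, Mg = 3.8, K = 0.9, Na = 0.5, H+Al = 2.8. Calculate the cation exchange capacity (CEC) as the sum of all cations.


Step 1: CEC = Ca + Mg + K + Na + (H+Al)
Step 2: CEC = 5.8 + 3.8 + 0.9 + 0.5 + 2.8
Step 3: CEC = 13.8 cmol/kg

13.8


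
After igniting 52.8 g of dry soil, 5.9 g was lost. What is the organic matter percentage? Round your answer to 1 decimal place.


Step 1: OM% = 100 * LOI / sample mass
Step 2: OM = 100 * 5.9 / 52.8
Step 3: OM = 11.2%

11.2


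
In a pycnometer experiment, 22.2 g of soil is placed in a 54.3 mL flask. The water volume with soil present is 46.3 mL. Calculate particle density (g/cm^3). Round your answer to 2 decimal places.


Step 1: Volume of solids = flask volume - water volume with soil
Step 2: V_solids = 54.3 - 46.3 = 8.0 mL
Step 3: Particle density = mass / V_solids = 22.2 / 8.0 = 2.78 g/cm^3

2.78


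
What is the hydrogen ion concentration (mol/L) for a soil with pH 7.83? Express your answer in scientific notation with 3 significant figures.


Step 1: [H+] = 10^(-pH)
Step 2: [H+] = 10^(-7.83)
Step 3: [H+] = 1.48e-08 mol/L

1.48e-08


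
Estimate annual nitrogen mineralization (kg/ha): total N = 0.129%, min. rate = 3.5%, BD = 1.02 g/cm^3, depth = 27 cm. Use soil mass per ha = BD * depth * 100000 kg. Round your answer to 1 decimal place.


Step 1: Soil mass per ha = BD * depth * 100000 = 1.02 * 27 * 100000 = 2754000 kg
Step 2: Total N pool = soil mass * N%/100 = 2754000 * 0.129/100 = 3552.66 kg/ha
Step 3: N mineralized = N pool * rate%/100 = 3552.66 * 3.5/100 = 124.3 kg/ha/yr

124.3


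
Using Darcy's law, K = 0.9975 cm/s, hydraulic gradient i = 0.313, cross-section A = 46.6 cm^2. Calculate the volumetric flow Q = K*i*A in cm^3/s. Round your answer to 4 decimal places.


Step 1: Apply Darcy's law: Q = K * i * A
Step 2: Q = 0.9975 * 0.313 * 46.6
Step 3: Q = 14.5493 cm^3/s

14.5493


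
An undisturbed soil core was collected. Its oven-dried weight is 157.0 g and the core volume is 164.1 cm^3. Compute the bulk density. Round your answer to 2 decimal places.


Step 1: Identify the formula: BD = dry mass / volume
Step 2: Substitute values: BD = 157.0 / 164.1
Step 3: BD = 0.96 g/cm^3

0.96


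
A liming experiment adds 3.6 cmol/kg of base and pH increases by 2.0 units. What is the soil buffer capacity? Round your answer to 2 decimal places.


Step 1: BC = change in base / change in pH
Step 2: BC = 3.6 / 2.0
Step 3: BC = 1.8 cmol/(kg*pH unit)

1.8


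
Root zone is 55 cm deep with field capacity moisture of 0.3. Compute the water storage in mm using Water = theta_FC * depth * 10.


Step 1: Water (mm) = theta_FC * depth (cm) * 10
Step 2: Water = 0.3 * 55 * 10
Step 3: Water = 165.0 mm

165.0


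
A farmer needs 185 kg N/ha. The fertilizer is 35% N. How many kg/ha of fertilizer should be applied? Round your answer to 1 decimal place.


Step 1: Fertilizer rate = target N / (N content / 100)
Step 2: Rate = 185 / (35 / 100)
Step 3: Rate = 185 / 0.35
Step 4: Rate = 528.6 kg/ha

528.6


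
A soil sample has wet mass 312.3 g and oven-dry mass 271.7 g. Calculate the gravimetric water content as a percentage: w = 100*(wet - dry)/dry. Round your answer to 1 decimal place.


Step 1: Water mass = wet - dry = 312.3 - 271.7 = 40.6 g
Step 2: w = 100 * water mass / dry mass
Step 3: w = 100 * 40.6 / 271.7 = 14.9%

14.9


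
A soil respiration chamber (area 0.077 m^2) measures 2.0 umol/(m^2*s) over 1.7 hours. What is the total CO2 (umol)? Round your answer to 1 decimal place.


Step 1: Convert time to seconds: 1.7 hr * 3600 = 6120.0 s
Step 2: Total = flux * area * time_s
Step 3: Total = 2.0 * 0.077 * 6120.0
Step 4: Total = 942.5 umol

942.5


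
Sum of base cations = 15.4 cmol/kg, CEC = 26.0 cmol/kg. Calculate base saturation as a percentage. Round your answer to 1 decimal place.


Step 1: BS = 100 * (sum of bases) / CEC
Step 2: BS = 100 * 15.4 / 26.0
Step 3: BS = 59.2%

59.2


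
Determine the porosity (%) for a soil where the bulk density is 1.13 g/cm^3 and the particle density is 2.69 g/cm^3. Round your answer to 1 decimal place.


Step 1: Formula: n = 100 * (1 - BD / PD)
Step 2: n = 100 * (1 - 1.13 / 2.69)
Step 3: n = 100 * (1 - 0.42007)
Step 4: n = 58.0%

58.0


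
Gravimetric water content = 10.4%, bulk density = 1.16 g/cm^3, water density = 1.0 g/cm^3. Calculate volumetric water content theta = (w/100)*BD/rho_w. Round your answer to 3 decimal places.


Step 1: theta = (w / 100) * BD / rho_w
Step 2: theta = (10.4 / 100) * 1.16 / 1.0
Step 3: theta = 0.104 * 1.16
Step 4: theta = 0.121

0.121


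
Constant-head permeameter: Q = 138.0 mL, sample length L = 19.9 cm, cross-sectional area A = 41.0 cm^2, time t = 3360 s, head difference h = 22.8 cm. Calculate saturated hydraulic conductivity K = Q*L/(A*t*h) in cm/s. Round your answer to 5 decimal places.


Step 1: K = Q * L / (A * t * h)
Step 2: Numerator = 138.0 * 19.9 = 2746.2
Step 3: Denominator = 41.0 * 3360 * 22.8 = 3140928.0
Step 4: K = 2746.2 / 3140928.0 = 0.00087 cm/s

0.00087


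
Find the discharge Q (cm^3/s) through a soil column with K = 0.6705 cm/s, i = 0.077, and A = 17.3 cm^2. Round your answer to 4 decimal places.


Step 1: Apply Darcy's law: Q = K * i * A
Step 2: Q = 0.6705 * 0.077 * 17.3
Step 3: Q = 0.8932 cm^3/s

0.8932


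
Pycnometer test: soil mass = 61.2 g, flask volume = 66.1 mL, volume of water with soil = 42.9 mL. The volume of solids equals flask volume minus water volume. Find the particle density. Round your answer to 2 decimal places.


Step 1: Volume of solids = flask volume - water volume with soil
Step 2: V_solids = 66.1 - 42.9 = 23.2 mL
Step 3: Particle density = mass / V_solids = 61.2 / 23.2 = 2.64 g/cm^3

2.64


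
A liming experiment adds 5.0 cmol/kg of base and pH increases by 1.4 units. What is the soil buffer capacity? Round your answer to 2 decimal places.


Step 1: BC = change in base / change in pH
Step 2: BC = 5.0 / 1.4
Step 3: BC = 3.57 cmol/(kg*pH unit)

3.57


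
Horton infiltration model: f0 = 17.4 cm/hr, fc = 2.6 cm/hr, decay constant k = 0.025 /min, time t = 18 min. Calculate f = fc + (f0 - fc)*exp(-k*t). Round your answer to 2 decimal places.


Step 1: f = fc + (f0 - fc) * exp(-k * t)
Step 2: exp(-0.025 * 18) = 0.637628
Step 3: f = 2.6 + (17.4 - 2.6) * 0.637628
Step 4: f = 2.6 + 14.8 * 0.637628
Step 5: f = 12.04 cm/hr

12.04


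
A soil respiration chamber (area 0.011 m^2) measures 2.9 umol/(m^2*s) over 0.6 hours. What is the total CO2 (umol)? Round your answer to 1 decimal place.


Step 1: Convert time to seconds: 0.6 hr * 3600 = 2160.0 s
Step 2: Total = flux * area * time_s
Step 3: Total = 2.9 * 0.011 * 2160.0
Step 4: Total = 68.9 umol

68.9


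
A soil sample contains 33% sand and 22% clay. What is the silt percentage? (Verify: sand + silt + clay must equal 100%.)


Step 1: sand + silt + clay = 100%
Step 2: silt = 100 - sand - clay
Step 3: silt = 100 - 33 - 22
Step 4: silt = 45%

45


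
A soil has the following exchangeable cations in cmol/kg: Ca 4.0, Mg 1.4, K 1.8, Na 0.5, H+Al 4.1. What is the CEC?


Step 1: CEC = Ca + Mg + K + Na + (H+Al)
Step 2: CEC = 4.0 + 1.4 + 1.8 + 0.5 + 4.1
Step 3: CEC = 11.8 cmol/kg

11.8


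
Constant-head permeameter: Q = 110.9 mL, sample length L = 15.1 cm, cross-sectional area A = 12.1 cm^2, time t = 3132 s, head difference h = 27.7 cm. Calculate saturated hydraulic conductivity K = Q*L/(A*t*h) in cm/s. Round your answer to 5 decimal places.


Step 1: K = Q * L / (A * t * h)
Step 2: Numerator = 110.9 * 15.1 = 1674.59
Step 3: Denominator = 12.1 * 3132 * 27.7 = 1049752.44
Step 4: K = 1674.59 / 1049752.44 = 0.0016 cm/s

0.0016


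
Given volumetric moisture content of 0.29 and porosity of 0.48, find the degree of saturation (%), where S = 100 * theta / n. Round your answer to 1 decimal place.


Step 1: S = 100 * theta_v / n
Step 2: S = 100 * 0.29 / 0.48
Step 3: S = 60.4%

60.4


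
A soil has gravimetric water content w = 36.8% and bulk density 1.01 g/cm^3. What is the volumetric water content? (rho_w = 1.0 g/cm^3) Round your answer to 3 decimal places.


Step 1: theta = (w / 100) * BD / rho_w
Step 2: theta = (36.8 / 100) * 1.01 / 1.0
Step 3: theta = 0.368 * 1.01
Step 4: theta = 0.372

0.372


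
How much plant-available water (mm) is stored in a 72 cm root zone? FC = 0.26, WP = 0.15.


Step 1: Available water = (FC - WP) * depth * 10
Step 2: AW = (0.26 - 0.15) * 72 * 10
Step 3: AW = 0.11 * 72 * 10
Step 4: AW = 79.2 mm

79.2


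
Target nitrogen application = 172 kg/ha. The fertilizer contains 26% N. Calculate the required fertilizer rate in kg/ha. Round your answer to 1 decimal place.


Step 1: Fertilizer rate = target N / (N content / 100)
Step 2: Rate = 172 / (26 / 100)
Step 3: Rate = 172 / 0.26
Step 4: Rate = 661.5 kg/ha

661.5


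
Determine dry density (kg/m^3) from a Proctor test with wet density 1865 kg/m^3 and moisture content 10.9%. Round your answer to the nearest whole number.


Step 1: Dry density = wet density / (1 + w/100)
Step 2: Dry density = 1865 / (1 + 10.9/100)
Step 3: Dry density = 1865 / 1.109
Step 4: Dry density = 1682 kg/m^3

1682


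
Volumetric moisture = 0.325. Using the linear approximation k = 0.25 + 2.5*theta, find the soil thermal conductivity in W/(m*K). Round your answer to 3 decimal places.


Step 1: k = 0.25 + 2.5 * theta
Step 2: k = 0.25 + 2.5 * 0.325
Step 3: k = 0.25 + 0.813
Step 4: k = 1.063 W/(m*K)

1.063


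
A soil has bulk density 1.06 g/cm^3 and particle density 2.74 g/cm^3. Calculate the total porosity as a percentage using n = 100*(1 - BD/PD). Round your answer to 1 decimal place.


Step 1: Formula: n = 100 * (1 - BD / PD)
Step 2: n = 100 * (1 - 1.06 / 2.74)
Step 3: n = 100 * (1 - 0.38686)
Step 4: n = 61.3%

61.3


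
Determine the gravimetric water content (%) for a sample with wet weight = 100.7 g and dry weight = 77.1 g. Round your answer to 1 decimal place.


Step 1: Water mass = wet - dry = 100.7 - 77.1 = 23.6 g
Step 2: w = 100 * water mass / dry mass
Step 3: w = 100 * 23.6 / 77.1 = 30.6%

30.6


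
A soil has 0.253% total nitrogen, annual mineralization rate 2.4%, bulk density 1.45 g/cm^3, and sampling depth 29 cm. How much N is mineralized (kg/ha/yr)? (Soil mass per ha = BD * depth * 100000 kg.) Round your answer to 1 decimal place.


Step 1: Soil mass per ha = BD * depth * 100000 = 1.45 * 29 * 100000 = 4205000 kg
Step 2: Total N pool = soil mass * N%/100 = 4205000 * 0.253/100 = 10638.65 kg/ha
Step 3: N mineralized = N pool * rate%/100 = 10638.65 * 2.4/100 = 255.3 kg/ha/yr

255.3


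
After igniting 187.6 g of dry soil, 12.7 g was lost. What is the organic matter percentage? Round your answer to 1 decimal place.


Step 1: OM% = 100 * LOI / sample mass
Step 2: OM = 100 * 12.7 / 187.6
Step 3: OM = 6.8%

6.8


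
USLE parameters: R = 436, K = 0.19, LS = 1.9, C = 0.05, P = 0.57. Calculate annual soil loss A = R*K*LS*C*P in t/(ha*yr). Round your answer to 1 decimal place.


Step 1: A = R * K * LS * C * P
Step 2: R * K = 436 * 0.19 = 82.84
Step 3: (R*K) * LS = 82.84 * 1.9 = 157.396
Step 4: * C * P = 157.396 * 0.05 * 0.57 = 4.5
Step 5: A = 4.5 t/(ha*yr)

4.5


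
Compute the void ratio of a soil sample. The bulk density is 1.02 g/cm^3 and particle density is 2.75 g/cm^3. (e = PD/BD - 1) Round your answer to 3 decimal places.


Step 1: e = PD / BD - 1
Step 2: e = 2.75 / 1.02 - 1
Step 3: e = 2.69608 - 1
Step 4: e = 1.696

1.696


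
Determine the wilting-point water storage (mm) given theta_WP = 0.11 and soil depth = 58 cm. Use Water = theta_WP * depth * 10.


Step 1: Water (mm) = theta_WP * depth * 10
Step 2: Water = 0.11 * 58 * 10
Step 3: Water = 63.8 mm

63.8


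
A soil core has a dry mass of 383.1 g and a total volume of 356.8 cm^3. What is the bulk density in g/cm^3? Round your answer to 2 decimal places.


Step 1: Identify the formula: BD = dry mass / volume
Step 2: Substitute values: BD = 383.1 / 356.8
Step 3: BD = 1.07 g/cm^3

1.07


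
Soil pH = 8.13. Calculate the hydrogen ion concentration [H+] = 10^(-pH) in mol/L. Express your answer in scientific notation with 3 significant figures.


Step 1: [H+] = 10^(-pH)
Step 2: [H+] = 10^(-8.13)
Step 3: [H+] = 7.41e-09 mol/L

7.41e-09


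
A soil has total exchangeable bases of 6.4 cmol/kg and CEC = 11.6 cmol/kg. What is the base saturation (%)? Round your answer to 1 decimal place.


Step 1: BS = 100 * (sum of bases) / CEC
Step 2: BS = 100 * 6.4 / 11.6
Step 3: BS = 55.2%

55.2


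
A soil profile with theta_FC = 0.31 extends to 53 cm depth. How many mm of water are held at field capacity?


Step 1: Water (mm) = theta_FC * depth (cm) * 10
Step 2: Water = 0.31 * 53 * 10
Step 3: Water = 164.3 mm

164.3


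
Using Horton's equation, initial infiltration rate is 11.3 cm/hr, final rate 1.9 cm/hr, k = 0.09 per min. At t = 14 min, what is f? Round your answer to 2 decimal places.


Step 1: f = fc + (f0 - fc) * exp(-k * t)
Step 2: exp(-0.09 * 14) = 0.283654
Step 3: f = 1.9 + (11.3 - 1.9) * 0.283654
Step 4: f = 1.9 + 9.4 * 0.283654
Step 5: f = 4.57 cm/hr

4.57


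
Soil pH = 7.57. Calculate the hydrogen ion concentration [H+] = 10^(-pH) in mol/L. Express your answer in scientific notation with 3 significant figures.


Step 1: [H+] = 10^(-pH)
Step 2: [H+] = 10^(-7.57)
Step 3: [H+] = 2.69e-08 mol/L

2.69e-08


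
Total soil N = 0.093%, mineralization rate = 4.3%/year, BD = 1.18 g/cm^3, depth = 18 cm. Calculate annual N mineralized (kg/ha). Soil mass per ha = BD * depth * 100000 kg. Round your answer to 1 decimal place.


Step 1: Soil mass per ha = BD * depth * 100000 = 1.18 * 18 * 100000 = 2124000 kg
Step 2: Total N pool = soil mass * N%/100 = 2124000 * 0.093/100 = 1975.32 kg/ha
Step 3: N mineralized = N pool * rate%/100 = 1975.32 * 4.3/100 = 84.9 kg/ha/yr

84.9


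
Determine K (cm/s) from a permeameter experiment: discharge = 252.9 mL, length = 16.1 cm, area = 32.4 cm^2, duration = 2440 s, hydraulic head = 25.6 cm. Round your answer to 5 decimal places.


Step 1: K = Q * L / (A * t * h)
Step 2: Numerator = 252.9 * 16.1 = 4071.69
Step 3: Denominator = 32.4 * 2440 * 25.6 = 2023833.6
Step 4: K = 4071.69 / 2023833.6 = 0.00201 cm/s

0.00201


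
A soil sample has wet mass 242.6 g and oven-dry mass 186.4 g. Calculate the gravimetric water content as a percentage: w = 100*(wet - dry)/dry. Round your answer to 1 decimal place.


Step 1: Water mass = wet - dry = 242.6 - 186.4 = 56.2 g
Step 2: w = 100 * water mass / dry mass
Step 3: w = 100 * 56.2 / 186.4 = 30.2%

30.2


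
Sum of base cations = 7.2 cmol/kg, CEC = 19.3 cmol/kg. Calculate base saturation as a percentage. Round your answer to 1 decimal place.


Step 1: BS = 100 * (sum of bases) / CEC
Step 2: BS = 100 * 7.2 / 19.3
Step 3: BS = 37.3%

37.3


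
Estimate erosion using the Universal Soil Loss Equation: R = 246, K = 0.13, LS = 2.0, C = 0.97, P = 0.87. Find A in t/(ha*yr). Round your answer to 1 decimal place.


Step 1: A = R * K * LS * C * P
Step 2: R * K = 246 * 0.13 = 31.98
Step 3: (R*K) * LS = 31.98 * 2.0 = 63.96
Step 4: * C * P = 63.96 * 0.97 * 0.87 = 54.0
Step 5: A = 54.0 t/(ha*yr)

54.0


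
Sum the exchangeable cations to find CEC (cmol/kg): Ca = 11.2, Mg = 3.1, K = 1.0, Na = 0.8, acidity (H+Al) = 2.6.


Step 1: CEC = Ca + Mg + K + Na + (H+Al)
Step 2: CEC = 11.2 + 3.1 + 1.0 + 0.8 + 2.6
Step 3: CEC = 18.7 cmol/kg

18.7


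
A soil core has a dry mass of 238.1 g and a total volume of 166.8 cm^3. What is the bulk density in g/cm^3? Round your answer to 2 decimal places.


Step 1: Identify the formula: BD = dry mass / volume
Step 2: Substitute values: BD = 238.1 / 166.8
Step 3: BD = 1.43 g/cm^3

1.43


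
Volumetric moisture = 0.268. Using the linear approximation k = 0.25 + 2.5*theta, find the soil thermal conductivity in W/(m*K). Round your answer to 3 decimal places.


Step 1: k = 0.25 + 2.5 * theta
Step 2: k = 0.25 + 2.5 * 0.268
Step 3: k = 0.25 + 0.67
Step 4: k = 0.92 W/(m*K)

0.92


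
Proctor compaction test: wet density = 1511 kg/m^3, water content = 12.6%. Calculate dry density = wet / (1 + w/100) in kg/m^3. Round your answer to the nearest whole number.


Step 1: Dry density = wet density / (1 + w/100)
Step 2: Dry density = 1511 / (1 + 12.6/100)
Step 3: Dry density = 1511 / 1.126
Step 4: Dry density = 1342 kg/m^3

1342


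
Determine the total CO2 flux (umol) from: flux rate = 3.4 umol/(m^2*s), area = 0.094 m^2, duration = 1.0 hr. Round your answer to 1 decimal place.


Step 1: Convert time to seconds: 1.0 hr * 3600 = 3600.0 s
Step 2: Total = flux * area * time_s
Step 3: Total = 3.4 * 0.094 * 3600.0
Step 4: Total = 1150.6 umol

1150.6


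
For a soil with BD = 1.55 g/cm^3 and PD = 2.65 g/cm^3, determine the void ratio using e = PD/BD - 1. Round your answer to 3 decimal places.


Step 1: e = PD / BD - 1
Step 2: e = 2.65 / 1.55 - 1
Step 3: e = 1.70968 - 1
Step 4: e = 0.71

0.71


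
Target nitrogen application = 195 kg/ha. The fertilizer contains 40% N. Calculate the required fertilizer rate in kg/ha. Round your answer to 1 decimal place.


Step 1: Fertilizer rate = target N / (N content / 100)
Step 2: Rate = 195 / (40 / 100)
Step 3: Rate = 195 / 0.4
Step 4: Rate = 487.5 kg/ha

487.5


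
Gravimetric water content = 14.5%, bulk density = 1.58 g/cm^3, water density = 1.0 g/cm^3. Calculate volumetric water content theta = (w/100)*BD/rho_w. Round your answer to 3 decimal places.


Step 1: theta = (w / 100) * BD / rho_w
Step 2: theta = (14.5 / 100) * 1.58 / 1.0
Step 3: theta = 0.145 * 1.58
Step 4: theta = 0.229

0.229


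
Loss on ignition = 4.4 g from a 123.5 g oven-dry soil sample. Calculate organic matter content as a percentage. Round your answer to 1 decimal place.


Step 1: OM% = 100 * LOI / sample mass
Step 2: OM = 100 * 4.4 / 123.5
Step 3: OM = 3.6%

3.6


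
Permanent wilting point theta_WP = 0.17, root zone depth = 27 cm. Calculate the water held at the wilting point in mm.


Step 1: Water (mm) = theta_WP * depth * 10
Step 2: Water = 0.17 * 27 * 10
Step 3: Water = 45.9 mm

45.9


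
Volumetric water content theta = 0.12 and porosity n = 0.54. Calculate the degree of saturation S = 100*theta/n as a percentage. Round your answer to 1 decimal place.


Step 1: S = 100 * theta_v / n
Step 2: S = 100 * 0.12 / 0.54
Step 3: S = 22.2%

22.2


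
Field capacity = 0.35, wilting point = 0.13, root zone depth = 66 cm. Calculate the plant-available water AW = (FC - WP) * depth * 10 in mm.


Step 1: Available water = (FC - WP) * depth * 10
Step 2: AW = (0.35 - 0.13) * 66 * 10
Step 3: AW = 0.22 * 66 * 10
Step 4: AW = 145.2 mm

145.2


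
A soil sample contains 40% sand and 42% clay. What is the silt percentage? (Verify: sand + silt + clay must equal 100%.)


Step 1: sand + silt + clay = 100%
Step 2: silt = 100 - sand - clay
Step 3: silt = 100 - 40 - 42
Step 4: silt = 18%

18


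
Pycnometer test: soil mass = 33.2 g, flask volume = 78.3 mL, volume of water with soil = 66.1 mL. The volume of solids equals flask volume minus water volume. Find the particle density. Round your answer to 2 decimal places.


Step 1: Volume of solids = flask volume - water volume with soil
Step 2: V_solids = 78.3 - 66.1 = 12.2 mL
Step 3: Particle density = mass / V_solids = 33.2 / 12.2 = 2.72 g/cm^3

2.72


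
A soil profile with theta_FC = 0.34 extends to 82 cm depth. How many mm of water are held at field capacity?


Step 1: Water (mm) = theta_FC * depth (cm) * 10
Step 2: Water = 0.34 * 82 * 10
Step 3: Water = 278.8 mm

278.8


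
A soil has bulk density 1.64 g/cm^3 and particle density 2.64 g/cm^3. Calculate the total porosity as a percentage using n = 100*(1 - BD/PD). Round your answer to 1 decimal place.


Step 1: Formula: n = 100 * (1 - BD / PD)
Step 2: n = 100 * (1 - 1.64 / 2.64)
Step 3: n = 100 * (1 - 0.62121)
Step 4: n = 37.9%

37.9


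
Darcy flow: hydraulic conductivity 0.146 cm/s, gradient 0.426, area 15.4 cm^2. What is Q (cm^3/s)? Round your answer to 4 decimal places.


Step 1: Apply Darcy's law: Q = K * i * A
Step 2: Q = 0.146 * 0.426 * 15.4
Step 3: Q = 0.9578 cm^3/s

0.9578


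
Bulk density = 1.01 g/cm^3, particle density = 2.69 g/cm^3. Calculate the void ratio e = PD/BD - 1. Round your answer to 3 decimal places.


Step 1: e = PD / BD - 1
Step 2: e = 2.69 / 1.01 - 1
Step 3: e = 2.66337 - 1
Step 4: e = 1.663

1.663


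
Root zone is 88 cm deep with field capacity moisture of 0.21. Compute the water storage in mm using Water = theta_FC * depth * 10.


Step 1: Water (mm) = theta_FC * depth (cm) * 10
Step 2: Water = 0.21 * 88 * 10
Step 3: Water = 184.8 mm

184.8


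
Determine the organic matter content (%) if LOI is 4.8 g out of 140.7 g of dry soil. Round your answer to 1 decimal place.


Step 1: OM% = 100 * LOI / sample mass
Step 2: OM = 100 * 4.8 / 140.7
Step 3: OM = 3.4%

3.4


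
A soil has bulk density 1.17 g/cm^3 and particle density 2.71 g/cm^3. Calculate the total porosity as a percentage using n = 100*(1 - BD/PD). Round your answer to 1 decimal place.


Step 1: Formula: n = 100 * (1 - BD / PD)
Step 2: n = 100 * (1 - 1.17 / 2.71)
Step 3: n = 100 * (1 - 0.43173)
Step 4: n = 56.8%

56.8


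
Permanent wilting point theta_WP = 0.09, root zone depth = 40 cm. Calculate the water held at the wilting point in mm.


Step 1: Water (mm) = theta_WP * depth * 10
Step 2: Water = 0.09 * 40 * 10
Step 3: Water = 36.0 mm

36.0


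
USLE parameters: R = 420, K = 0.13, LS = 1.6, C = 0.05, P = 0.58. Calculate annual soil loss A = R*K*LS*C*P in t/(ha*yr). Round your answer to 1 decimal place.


Step 1: A = R * K * LS * C * P
Step 2: R * K = 420 * 0.13 = 54.6
Step 3: (R*K) * LS = 54.6 * 1.6 = 87.36
Step 4: * C * P = 87.36 * 0.05 * 0.58 = 2.5
Step 5: A = 2.5 t/(ha*yr)

2.5


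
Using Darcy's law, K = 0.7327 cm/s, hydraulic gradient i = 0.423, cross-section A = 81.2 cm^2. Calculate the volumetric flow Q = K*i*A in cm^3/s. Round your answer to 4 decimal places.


Step 1: Apply Darcy's law: Q = K * i * A
Step 2: Q = 0.7327 * 0.423 * 81.2
Step 3: Q = 25.1665 cm^3/s

25.1665


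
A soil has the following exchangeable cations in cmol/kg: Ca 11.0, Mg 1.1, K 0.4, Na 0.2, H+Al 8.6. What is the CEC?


Step 1: CEC = Ca + Mg + K + Na + (H+Al)
Step 2: CEC = 11.0 + 1.1 + 0.4 + 0.2 + 8.6
Step 3: CEC = 21.3 cmol/kg

21.3


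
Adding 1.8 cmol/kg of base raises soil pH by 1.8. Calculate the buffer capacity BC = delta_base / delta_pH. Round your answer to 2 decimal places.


Step 1: BC = change in base / change in pH
Step 2: BC = 1.8 / 1.8
Step 3: BC = 1.0 cmol/(kg*pH unit)

1.0


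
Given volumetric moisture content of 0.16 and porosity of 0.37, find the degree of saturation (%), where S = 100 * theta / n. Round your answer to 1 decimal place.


Step 1: S = 100 * theta_v / n
Step 2: S = 100 * 0.16 / 0.37
Step 3: S = 43.2%

43.2


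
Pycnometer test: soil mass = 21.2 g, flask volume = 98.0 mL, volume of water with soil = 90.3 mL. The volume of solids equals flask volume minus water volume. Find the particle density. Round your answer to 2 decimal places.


Step 1: Volume of solids = flask volume - water volume with soil
Step 2: V_solids = 98.0 - 90.3 = 7.7 mL
Step 3: Particle density = mass / V_solids = 21.2 / 7.7 = 2.75 g/cm^3

2.75


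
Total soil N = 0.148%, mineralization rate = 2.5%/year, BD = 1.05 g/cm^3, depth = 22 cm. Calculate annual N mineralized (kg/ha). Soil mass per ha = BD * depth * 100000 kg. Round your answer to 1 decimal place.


Step 1: Soil mass per ha = BD * depth * 100000 = 1.05 * 22 * 100000 = 2310000 kg
Step 2: Total N pool = soil mass * N%/100 = 2310000 * 0.148/100 = 3418.8 kg/ha
Step 3: N mineralized = N pool * rate%/100 = 3418.8 * 2.5/100 = 85.5 kg/ha/yr

85.5


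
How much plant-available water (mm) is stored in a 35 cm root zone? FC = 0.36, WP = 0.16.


Step 1: Available water = (FC - WP) * depth * 10
Step 2: AW = (0.36 - 0.16) * 35 * 10
Step 3: AW = 0.2 * 35 * 10
Step 4: AW = 70.0 mm

70.0


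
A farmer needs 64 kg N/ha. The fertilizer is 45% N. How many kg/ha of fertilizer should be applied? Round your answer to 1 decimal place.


Step 1: Fertilizer rate = target N / (N content / 100)
Step 2: Rate = 64 / (45 / 100)
Step 3: Rate = 64 / 0.45
Step 4: Rate = 142.2 kg/ha

142.2


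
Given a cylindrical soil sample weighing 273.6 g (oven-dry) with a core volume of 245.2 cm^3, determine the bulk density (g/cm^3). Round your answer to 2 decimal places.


Step 1: Identify the formula: BD = dry mass / volume
Step 2: Substitute values: BD = 273.6 / 245.2
Step 3: BD = 1.12 g/cm^3

1.12


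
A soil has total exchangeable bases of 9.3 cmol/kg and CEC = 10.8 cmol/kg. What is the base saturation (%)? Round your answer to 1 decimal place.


Step 1: BS = 100 * (sum of bases) / CEC
Step 2: BS = 100 * 9.3 / 10.8
Step 3: BS = 86.1%

86.1


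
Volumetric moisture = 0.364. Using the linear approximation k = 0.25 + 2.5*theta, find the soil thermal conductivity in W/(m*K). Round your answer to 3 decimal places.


Step 1: k = 0.25 + 2.5 * theta
Step 2: k = 0.25 + 2.5 * 0.364
Step 3: k = 0.25 + 0.91
Step 4: k = 1.16 W/(m*K)

1.16


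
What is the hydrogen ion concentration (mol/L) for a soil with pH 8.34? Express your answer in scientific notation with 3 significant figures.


Step 1: [H+] = 10^(-pH)
Step 2: [H+] = 10^(-8.34)
Step 3: [H+] = 4.57e-09 mol/L

4.57e-09


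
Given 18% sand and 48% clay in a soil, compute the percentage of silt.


Step 1: sand + silt + clay = 100%
Step 2: silt = 100 - sand - clay
Step 3: silt = 100 - 18 - 48
Step 4: silt = 34%

34
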